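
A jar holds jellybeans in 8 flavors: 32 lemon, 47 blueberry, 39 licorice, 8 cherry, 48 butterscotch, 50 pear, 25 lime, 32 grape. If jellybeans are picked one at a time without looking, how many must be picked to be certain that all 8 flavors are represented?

274

The hardest flavor to obtain is cherry: we could draw every other jellybean first — 281 − 8 = 273 jellybeans — without a single cherry one.
The next draw must be cherry, so 273 + 1 = 274.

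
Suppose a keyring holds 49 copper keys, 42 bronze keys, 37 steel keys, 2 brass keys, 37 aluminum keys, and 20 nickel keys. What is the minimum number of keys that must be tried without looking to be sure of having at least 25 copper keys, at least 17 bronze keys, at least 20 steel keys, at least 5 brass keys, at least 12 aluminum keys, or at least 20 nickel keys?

92

Each of the 6 types has its own threshold; avoid all of them simultaneously.
The worst case stops just short of every target: 24 copper, 16 bronze, 19 steel, all 2 brass, 11 aluminum, 19 nickel — 24 + 16 + 19 + 2 + 11 + 19 = 91 keys.
One more key must push some type to its target, so 91 + 1 = 92.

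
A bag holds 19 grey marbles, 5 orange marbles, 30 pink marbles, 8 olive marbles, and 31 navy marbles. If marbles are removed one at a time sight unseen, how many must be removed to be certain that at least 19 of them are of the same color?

68

In the worst case we take at most 18 of each color, but all 5 orange and all 8 olive (fewer than 18), giving 18 + 5 + 18 + 8 + 18 = 67.
One more marble then forces some color to 19, so 67 + 1 = 68.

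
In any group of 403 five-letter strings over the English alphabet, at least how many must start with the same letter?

The 403 five-letter strings over the English alphabet fall into 26 possible first letters.
If each of the 26 possible first letters held at most 15, the total would be at most 26 × 15 = 390 < 403, a contradiction.
So at least one holds ⌈403/26⌉ = 16.

16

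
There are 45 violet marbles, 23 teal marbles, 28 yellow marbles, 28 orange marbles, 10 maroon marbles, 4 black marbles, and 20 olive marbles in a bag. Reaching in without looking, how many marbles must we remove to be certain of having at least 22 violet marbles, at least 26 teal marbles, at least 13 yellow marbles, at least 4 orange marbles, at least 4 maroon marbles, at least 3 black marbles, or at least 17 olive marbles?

The worst case stops just short of every target: 21 violet, all 23 teal, 12 yellow, 3 orange, 3 maroon, 2 black, 16 olive — 21 + 23 + 12 + 3 + 3 + 2 + 16 = 80 marbles.
One more marble must push some color to its target, so 80 + 1 = 81.

81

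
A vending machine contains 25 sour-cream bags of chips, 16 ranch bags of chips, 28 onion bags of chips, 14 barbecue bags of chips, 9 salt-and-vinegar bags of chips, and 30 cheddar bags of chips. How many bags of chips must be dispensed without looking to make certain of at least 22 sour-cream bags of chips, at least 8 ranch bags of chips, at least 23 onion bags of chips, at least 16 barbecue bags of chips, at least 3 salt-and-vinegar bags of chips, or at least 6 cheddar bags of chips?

72

Each of the 6 flavors has its own threshold; avoid all of them simultaneously.
The worst case stops just short of every target: 21 sour-cream, 7 ranch, 22 onion, all 14 barbecue, 2 salt-and-vinegar, 5 cheddar — 21 + 7 + 22 + 14 + 2 + 5 = 71 bags of chips.
One more bag of chips must push some flavor to its target, so 71 + 1 = 72.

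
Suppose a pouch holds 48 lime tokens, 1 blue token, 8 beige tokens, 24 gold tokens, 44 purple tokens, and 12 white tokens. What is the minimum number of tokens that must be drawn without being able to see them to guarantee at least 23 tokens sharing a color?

88

Treat the 6 colors as pigeonholes.
In the worst case we take at most 22 of each color, but all 1 blue, all 8 beige, and all 12 white (fewer than 22), giving 22 + 1 + 8 + 22 + 22 + 12 = 87.
One more token then forces some color to 23, so 87 + 1 = 88.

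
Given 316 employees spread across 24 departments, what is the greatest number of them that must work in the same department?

14

The 316 employees fall into 24 departments.
If each of the 24 departments held at most 13, the total would be at most 24 × 13 = 312 < 316, a contradiction.
So at least one holds ⌈316/24⌉ = 14.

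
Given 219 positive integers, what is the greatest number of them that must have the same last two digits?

There are 100 possible two-digit endings, which serve as the pigeonholes.
If each of the 100 possible two-digit endings held at most 2, the total would be at most 100 × 2 = 200 < 219, a contradiction.
So at least one holds ⌈219/100⌉ = 3.

3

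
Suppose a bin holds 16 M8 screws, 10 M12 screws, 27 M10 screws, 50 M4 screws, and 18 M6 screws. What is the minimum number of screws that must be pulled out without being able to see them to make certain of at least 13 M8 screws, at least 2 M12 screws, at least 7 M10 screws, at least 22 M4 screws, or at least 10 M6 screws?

50

The worst case stops just short of every target: 12 M8, 1 M12, 6 M10, 21 M4, 9 M6 — 12 + 1 + 6 + 21 + 9 = 49 screws.
One more screw must push some size to its target, so 49 + 1 = 50.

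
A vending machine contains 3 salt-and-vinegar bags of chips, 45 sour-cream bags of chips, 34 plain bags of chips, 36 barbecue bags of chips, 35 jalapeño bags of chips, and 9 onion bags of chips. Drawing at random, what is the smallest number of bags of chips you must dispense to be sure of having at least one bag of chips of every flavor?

160

The hardest flavor to obtain is salt-and-vinegar: we could draw every other bag of chips first — 162 − 3 = 159 bags of chips — without a single salt-and-vinegar one.
The next draw must be salt-and-vinegar, so 159 + 1 = 160.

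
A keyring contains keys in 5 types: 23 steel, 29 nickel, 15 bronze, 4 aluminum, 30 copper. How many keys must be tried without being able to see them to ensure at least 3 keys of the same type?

The worst case takes 2 keys of each type without reaching 3 of any: 5 × 2 = 10.
The next key must bring some type to 3, so 10 + 1 = 11.

11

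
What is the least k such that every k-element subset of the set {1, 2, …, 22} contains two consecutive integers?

12

Partition {1, …, 22} into 11 pairs: {1,2}, {3,4}, …, {21,22}.
Choosing 11 integers — say the 11 even numbers 2, 4, …, 22 — takes one from each pair and avoids the property.
Choosing 12 forces two into the same pair by pigeonhole, and those are consecutive. So 12.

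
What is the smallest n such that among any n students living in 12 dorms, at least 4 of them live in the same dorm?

There are 12 dorms acting as pigeonholes.
With 12 × 3 = 36 students we could place exactly 3 in each, with no class reaching 4.
One more forces some class to hold 4, so 36 + 1 = 37.

37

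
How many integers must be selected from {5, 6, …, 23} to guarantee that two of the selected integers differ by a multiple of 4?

5

Group the integers by remainder mod 4; there are 4 residue classes, each nonempty in this range.
Choosing one from each class (4 integers) avoids any shared remainder.
One more choice must repeat a class, so two differ by a multiple of 4. Hence 4 + 1 = 5.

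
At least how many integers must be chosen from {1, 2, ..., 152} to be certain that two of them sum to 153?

Partition {1, …, 152} into 76 pairs: {1,152}, {2,151}, …, {76,77}.
Choosing 76 integers — say the integers 1 through 76 — takes one from each pair and avoids the property.
Choosing 77 forces two into the same pair by pigeonhole, and those sum to 153. So 77.

77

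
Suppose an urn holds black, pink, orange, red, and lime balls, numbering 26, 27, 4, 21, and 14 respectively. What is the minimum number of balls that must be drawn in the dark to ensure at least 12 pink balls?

The worst case draws every non-pink ball first: 26 + 4 + 21 + 14 = 65.
The next 12 draws are then forced to be pink, giving 65 + 12 = 77.

77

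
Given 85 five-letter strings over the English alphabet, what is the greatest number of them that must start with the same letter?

4

There are 26 possible first letters, which serve as the pigeonholes.
If each of the 26 possible first letters held at most 3, the total would be at most 26 × 3 = 78 < 85, a contradiction.
So at least one holds ⌈85/26⌉ = 4.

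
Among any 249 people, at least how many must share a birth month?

21

There are 12 months of the year, which serve as the pigeonholes.
If each of the 12 months of the year held at most 20, the total would be at most 12 × 20 = 240 < 249, a contradiction.
So at least one holds ⌈249/12⌉ = 21.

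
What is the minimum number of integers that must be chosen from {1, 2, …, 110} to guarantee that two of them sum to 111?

56

Partition {1, …, 110} into 55 pairs: {1,110}, {2,109}, …, {55,56}.
Choosing 55 integers — say the integers 1 through 55 — takes one from each pair and avoids the property.
Choosing 56 forces two into the same pair by pigeonhole, and those sum to 111. So 56.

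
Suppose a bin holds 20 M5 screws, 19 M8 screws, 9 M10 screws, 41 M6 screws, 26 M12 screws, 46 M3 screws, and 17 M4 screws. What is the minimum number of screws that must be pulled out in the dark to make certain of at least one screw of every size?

The hardest size to obtain is M10: we could draw every other screw first — 178 − 9 = 169 screws — without a single M10 one.
The next draw must be M10, so 169 + 1 = 170.

170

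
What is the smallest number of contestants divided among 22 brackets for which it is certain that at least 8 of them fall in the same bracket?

There are 22 brackets acting as pigeonholes.
With 22 × 7 = 154 contestants we could place exactly 7 in each, with no class reaching 8.
One more forces some class to hold 8, so 154 + 1 = 155.

155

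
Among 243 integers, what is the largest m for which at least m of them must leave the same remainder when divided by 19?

13

If each of the 19 residue classes modulo 19 held at most 12, the total would be at most 19 × 12 = 228 < 243, a contradiction.
So at least one holds ⌈243/19⌉ = 13.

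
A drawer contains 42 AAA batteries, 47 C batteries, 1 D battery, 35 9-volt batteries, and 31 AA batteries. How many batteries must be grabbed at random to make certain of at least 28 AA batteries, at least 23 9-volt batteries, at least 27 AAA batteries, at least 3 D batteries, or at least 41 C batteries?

117

The worst case stops just short of every target: 26 AAA, 40 C, all 1 D, 22 9-volt, 27 AA — 26 + 40 + 1 + 22 + 27 = 116 batteries.
One more battery must push some type to its target, so 116 + 1 = 117.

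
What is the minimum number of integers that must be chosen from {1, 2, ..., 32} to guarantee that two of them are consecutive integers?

17

Partition {1, …, 32} into 16 pairs: {1,2}, {3,4}, …, {31,32}.
Choosing 16 integers — say the 16 even numbers 2, 4, …, 32 — takes one from each pair and avoids the property.
Choosing 17 forces two into the same pair by pigeonhole, and those are consecutive. So 17.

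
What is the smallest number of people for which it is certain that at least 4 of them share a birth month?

There are 12 months of the year acting as pigeonholes.
With 12 × 3 = 36 people we could place exactly 3 in each, with no class reaching 4.
One more forces some class to hold 4, so 36 + 1 = 37.

37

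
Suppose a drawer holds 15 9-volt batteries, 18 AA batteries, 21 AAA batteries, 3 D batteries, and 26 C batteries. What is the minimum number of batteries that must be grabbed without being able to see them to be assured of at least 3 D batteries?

83

The worst case draws every non-D battery first: 15 + 18 + 21 + 26 = 80.
The next 3 draws are then forced to be D, giving 80 + 3 = 83.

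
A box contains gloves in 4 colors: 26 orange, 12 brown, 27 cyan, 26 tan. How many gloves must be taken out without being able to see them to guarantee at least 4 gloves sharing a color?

13

The worst case takes 3 gloves of each color without reaching 4 of any: 4 × 3 = 12.
The next glove must bring some color to 4, so 12 + 1 = 13.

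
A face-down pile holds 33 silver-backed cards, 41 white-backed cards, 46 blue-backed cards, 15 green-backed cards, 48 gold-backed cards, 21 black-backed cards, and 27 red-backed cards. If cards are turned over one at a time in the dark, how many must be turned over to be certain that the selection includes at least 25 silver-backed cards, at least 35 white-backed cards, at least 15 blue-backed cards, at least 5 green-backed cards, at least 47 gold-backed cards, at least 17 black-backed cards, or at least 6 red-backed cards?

144

Each of the 7 back colors has its own threshold; avoid all of them simultaneously.
The worst case stops just short of every target: 24 silver-backed, 34 white-backed, 14 blue-backed, 4 green-backed, 46 gold-backed, 16 black-backed, 5 red-backed — 24 + 34 + 14 + 4 + 46 + 16 + 5 = 143 cards.
One more card must push some back color to its target, so 143 + 1 = 144.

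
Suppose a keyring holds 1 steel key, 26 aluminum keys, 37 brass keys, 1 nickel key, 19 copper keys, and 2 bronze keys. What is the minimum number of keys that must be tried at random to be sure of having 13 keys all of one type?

41

In the worst case we take at most 12 of each type, but all 1 steel, all 1 nickel, and all 2 bronze (fewer than 12), giving 1 + 12 + 12 + 1 + 12 + 2 = 40.
One more key then forces some type to 13, so 40 + 1 = 41.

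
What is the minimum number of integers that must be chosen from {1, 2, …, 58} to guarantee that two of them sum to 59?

Partition {1, …, 58} into 29 pairs: {1,58}, {2,57}, …, {29,30}.
Choosing 29 integers — say the integers 1 through 29 — takes one from each pair and avoids the property.
Choosing 30 forces two into the same pair by pigeonhole, and those sum to 59. So 30.

30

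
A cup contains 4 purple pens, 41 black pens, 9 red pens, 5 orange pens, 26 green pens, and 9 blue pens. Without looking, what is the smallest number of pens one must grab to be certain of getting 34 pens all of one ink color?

Treat the 6 ink colors as pigeonholes.
In the worst case we take at most 33 of each ink color, but all 4 purple, all 9 red, all 5 orange, all 26 green, and all 9 blue (fewer than 33), giving 4 + 33 + 9 + 5 + 26 + 9 = 86.
One more pen then forces some ink color to 34, so 86 + 1 = 87.

87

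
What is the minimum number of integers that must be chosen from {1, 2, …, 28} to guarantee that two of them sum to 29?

Partition {1, …, 28} into 14 pairs: {1,28}, {2,27}, …, {14,15}.
Choosing 14 integers — say the integers 1 through 14 — takes one from each pair and avoids the property.
Choosing 15 forces two into the same pair by pigeonhole, and those sum to 29. So 15.

15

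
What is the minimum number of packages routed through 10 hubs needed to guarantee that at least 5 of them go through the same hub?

41

There are 10 hubs acting as pigeonholes.
With 10 × 4 = 40 packages we could place exactly 4 in each, with no class reaching 5.
One more forces some class to hold 5, so 40 + 1 = 41.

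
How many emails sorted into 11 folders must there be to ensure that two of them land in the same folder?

There are 11 folders acting as pigeonholes.
With 11 emails we could place one in each, avoiding any repeat.
One more forces some class to hold 2, so 11 + 1 = 12.

12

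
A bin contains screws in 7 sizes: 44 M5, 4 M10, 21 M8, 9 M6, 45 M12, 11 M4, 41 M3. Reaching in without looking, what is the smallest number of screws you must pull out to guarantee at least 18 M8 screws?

The worst case draws every non-M8 screw first: 44 + 4 + 9 + 45 + 11 + 41 = 154.
The next 18 draws are then forced to be M8, giving 154 + 18 = 172.

172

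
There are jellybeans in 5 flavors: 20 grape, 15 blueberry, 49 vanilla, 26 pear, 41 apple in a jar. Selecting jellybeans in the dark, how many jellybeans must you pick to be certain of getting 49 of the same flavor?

151

In the worst case we take at most 48 of each flavor, but all 20 grape, all 15 blueberry, all 26 pear, and all 41 apple (fewer than 48), giving 20 + 15 + 48 + 26 + 41 = 150.
One more jellybean then forces some flavor to 49, so 150 + 1 = 151.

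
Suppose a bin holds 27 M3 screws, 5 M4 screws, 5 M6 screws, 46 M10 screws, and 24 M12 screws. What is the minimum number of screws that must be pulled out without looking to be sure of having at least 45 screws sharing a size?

106

In the worst case we take at most 44 of each size, but all 27 M3, all 5 M4, all 5 M6, and all 24 M12 (fewer than 44), giving 27 + 5 + 5 + 44 + 24 = 105.
One more screw then forces some size to 45, so 105 + 1 = 106.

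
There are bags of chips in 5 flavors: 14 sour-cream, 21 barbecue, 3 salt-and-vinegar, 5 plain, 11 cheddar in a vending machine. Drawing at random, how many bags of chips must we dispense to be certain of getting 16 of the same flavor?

Treat the 5 flavors as pigeonholes.
In the worst case we take at most 15 of each flavor, but all 14 sour-cream, all 3 salt-and-vinegar, all 5 plain, and all 11 cheddar (fewer than 15), giving 14 + 15 + 3 + 5 + 11 = 48.
One more bag of chips then forces some flavor to 16, so 48 + 1 = 49.

49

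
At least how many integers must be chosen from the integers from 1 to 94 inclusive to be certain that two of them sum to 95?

48

Partition {1, …, 94} into 47 pairs: {1,94}, {2,93}, …, {47,48}.
Choosing 47 integers — say the integers 1 through 47 — takes one from each pair and avoids the property.
Choosing 48 forces two into the same pair by pigeonhole, and those sum to 95. So 48.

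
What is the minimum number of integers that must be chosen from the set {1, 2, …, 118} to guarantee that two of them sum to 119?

60

Partition {1, …, 118} into 59 pairs: {1,118}, {2,117}, …, {59,60}.
Choosing 59 integers — say the integers 1 through 59 — takes one from each pair and avoids the property.
Choosing 60 forces two into the same pair by pigeonhole, and those sum to 119. So 60.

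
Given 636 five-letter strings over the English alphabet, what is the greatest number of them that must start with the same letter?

25

There are 26 possible first letters, which serve as the pigeonholes.
If each of the 26 possible first letters held at most 24, the total would be at most 26 × 24 = 624 < 636, a contradiction.
So at least one holds ⌈636/26⌉ = 25.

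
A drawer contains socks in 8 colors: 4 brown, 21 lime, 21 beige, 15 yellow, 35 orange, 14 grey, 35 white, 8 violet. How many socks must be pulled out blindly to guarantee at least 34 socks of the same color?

In the worst case we take at most 33 of each color, but all 4 brown, all 21 lime, all 21 beige, all 15 yellow, all 14 grey, and all 8 violet (fewer than 33), giving 4 + 21 + 21 + 15 + 33 + 14 + 33 + 8 = 149.
One more sock then forces some color to 34, so 149 + 1 = 150.

150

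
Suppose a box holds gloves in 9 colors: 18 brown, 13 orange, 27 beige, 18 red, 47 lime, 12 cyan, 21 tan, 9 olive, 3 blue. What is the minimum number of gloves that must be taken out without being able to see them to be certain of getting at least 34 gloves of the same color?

155

In the worst case we take at most 33 of each color, but all 18 brown, all 13 orange, all 27 beige, all 18 red, all 12 cyan, all 21 tan, all 9 olive, and all 3 blue (fewer than 33), giving 18 + 13 + 27 + 18 + 33 + 12 + 21 + 9 + 3 = 154.
One more glove then forces some color to 34, so 154 + 1 = 155.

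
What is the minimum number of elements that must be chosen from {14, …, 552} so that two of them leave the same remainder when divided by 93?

Use the pigeonhole principle on residue classes: group the integers by remainder mod 93; there are 93 residue classes, each nonempty in this range.
Choosing one from each class (93 integers) avoids any shared remainder.
One more choice must repeat a class, so two differ by a multiple of 93. Hence 93 + 1 = 94.

94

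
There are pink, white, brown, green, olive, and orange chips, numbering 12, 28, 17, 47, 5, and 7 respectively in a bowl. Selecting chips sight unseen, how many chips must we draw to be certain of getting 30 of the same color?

99

Treat the 6 colors as pigeonholes.
In the worst case we take at most 29 of each color, but all 12 pink, all 28 white, all 17 brown, all 5 olive, and all 7 orange (fewer than 29), giving 12 + 28 + 17 + 29 + 5 + 7 = 98.
One more chip then forces some color to 30, so 98 + 1 = 99.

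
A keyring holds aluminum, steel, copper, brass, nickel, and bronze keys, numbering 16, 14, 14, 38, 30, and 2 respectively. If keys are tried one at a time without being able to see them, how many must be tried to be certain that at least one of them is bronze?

113

The worst case draws every non-bronze key first: 16 + 14 + 14 + 38 + 30 = 112.
The next draw is then forced to be bronze, giving 112 + 1 = 113.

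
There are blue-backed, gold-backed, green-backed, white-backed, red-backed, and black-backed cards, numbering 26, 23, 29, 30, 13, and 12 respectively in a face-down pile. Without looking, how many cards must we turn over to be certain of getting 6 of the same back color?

The worst case takes 5 cards of each back color without reaching 6 of any: 6 × 5 = 30.
The next card must bring some back color to 6, so 30 + 1 = 31.

31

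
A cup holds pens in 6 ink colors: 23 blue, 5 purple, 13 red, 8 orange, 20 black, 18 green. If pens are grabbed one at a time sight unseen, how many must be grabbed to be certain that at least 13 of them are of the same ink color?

62

Treat the 6 ink colors as pigeonholes.
In the worst case we take at most 12 of each ink color, but all 5 purple and all 8 orange (fewer than 12), giving 12 + 5 + 12 + 8 + 12 + 12 = 61.
One more pen then forces some ink color to 13, so 61 + 1 = 62.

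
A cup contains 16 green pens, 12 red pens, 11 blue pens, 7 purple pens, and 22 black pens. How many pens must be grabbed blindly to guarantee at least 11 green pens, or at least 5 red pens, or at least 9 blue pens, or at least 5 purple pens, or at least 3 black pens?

The worst case stops just short of every target: 10 green, 4 red, 8 blue, 4 purple, 2 black — 10 + 4 + 8 + 4 + 2 = 28 pens.
One more pen must push some ink color to its target, so 28 + 1 = 29.

29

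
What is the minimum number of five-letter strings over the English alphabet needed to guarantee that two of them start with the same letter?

27

There are 26 possible first letters acting as pigeonholes.
With 26 five-letter strings over the English alphabet we could place one in each, avoiding any repeat.
One more forces some class to hold 2, so 26 + 1 = 27.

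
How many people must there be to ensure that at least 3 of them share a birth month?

25

There are 12 months of the year acting as pigeonholes.
With 12 × 2 = 24 people we could place exactly 2 in each, with no class reaching 3.
One more forces some class to hold 3, so 24 + 1 = 25.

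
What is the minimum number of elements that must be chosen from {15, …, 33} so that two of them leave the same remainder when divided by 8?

9

Group the integers by remainder mod 8; there are 8 residue classes, each nonempty in this range.
Choosing one from each class (8 integers) avoids any shared remainder.
One more choice must repeat a class, so two differ by a multiple of 8. Hence 8 + 1 = 9.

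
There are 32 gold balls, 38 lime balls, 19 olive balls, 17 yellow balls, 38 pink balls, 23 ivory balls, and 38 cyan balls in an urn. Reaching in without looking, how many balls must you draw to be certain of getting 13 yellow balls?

To avoid yellow balls as long as possible, exhaust the other 6 colors first.
The worst case draws every non-yellow ball first: 32 + 38 + 19 + 38 + 23 + 38 = 188.
The next 13 draws are then forced to be yellow, giving 188 + 13 = 201.

201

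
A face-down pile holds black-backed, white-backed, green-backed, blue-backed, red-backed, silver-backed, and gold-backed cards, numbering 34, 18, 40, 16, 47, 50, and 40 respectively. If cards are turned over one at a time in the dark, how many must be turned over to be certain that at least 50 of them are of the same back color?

245

In the worst case we take at most 49 of each back color, but all 34 black-backed, all 18 white-backed, all 40 green-backed, all 16 blue-backed, all 47 red-backed, and all 40 gold-backed (fewer than 49), giving 34 + 18 + 40 + 16 + 47 + 49 + 40 = 244.
One more card then forces some back color to 50, so 244 + 1 = 245.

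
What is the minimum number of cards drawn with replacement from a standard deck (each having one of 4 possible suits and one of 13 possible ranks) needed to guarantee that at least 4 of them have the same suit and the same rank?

157

There are 4 × 13 = 52 (suit, rank) combinations acting as pigeonholes.
With 52 × 3 = 156 cards drawn with replacement from a standard deck we could place exactly 3 in each, with no (suit, rank) pair reaching 4.
One more forces some (suit, rank) pair to hold 4, so 156 + 1 = 157.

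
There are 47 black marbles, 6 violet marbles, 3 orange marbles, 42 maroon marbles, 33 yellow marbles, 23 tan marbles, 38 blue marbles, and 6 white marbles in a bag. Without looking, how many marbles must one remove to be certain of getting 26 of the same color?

Treat the 8 colors as pigeonholes.
In the worst case we take at most 25 of each color, but all 6 violet, all 3 orange, all 23 tan, and all 6 white (fewer than 25), giving 25 + 6 + 3 + 25 + 25 + 23 + 25 + 6 = 138.
One more marble then forces some color to 26, so 138 + 1 = 139.

139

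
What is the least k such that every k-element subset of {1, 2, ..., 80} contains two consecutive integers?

Partition {1, …, 80} into 40 pairs: {1,2}, {3,4}, …, {79,80}.
Choosing 40 integers — say the 40 even numbers 2, 4, …, 80 — takes one from each pair and avoids the property.
Choosing 41 forces two into the same pair by pigeonhole, and those are consecutive. So 41.

41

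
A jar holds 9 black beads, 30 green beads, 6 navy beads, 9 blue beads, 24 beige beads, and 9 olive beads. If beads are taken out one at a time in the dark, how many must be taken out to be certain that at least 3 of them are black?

To avoid black beads as long as possible, exhaust the other 5 colors first.
The worst case draws every non-black bead first: 30 + 6 + 9 + 24 + 9 = 78.
The next 3 draws are then forced to be black, giving 78 + 3 = 81.

81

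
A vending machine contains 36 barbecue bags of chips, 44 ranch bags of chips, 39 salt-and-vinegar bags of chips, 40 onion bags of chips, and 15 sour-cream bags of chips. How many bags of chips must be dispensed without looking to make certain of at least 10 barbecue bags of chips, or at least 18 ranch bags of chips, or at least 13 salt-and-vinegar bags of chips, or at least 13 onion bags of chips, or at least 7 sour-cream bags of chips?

Each of the 5 flavors has its own threshold; avoid all of them simultaneously.
The worst case stops just short of every target: 9 barbecue, 17 ranch, 12 salt-and-vinegar, 12 onion, 6 sour-cream — 9 + 17 + 12 + 12 + 6 = 56 bags of chips.
One more bag of chips must push some flavor to its target, so 56 + 1 = 57.

57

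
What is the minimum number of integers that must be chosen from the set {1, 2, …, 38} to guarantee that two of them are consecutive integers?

Partition {1, …, 38} into 19 pairs: {1,2}, {3,4}, …, {37,38}.
Choosing 19 integers — say the 19 even numbers 2, 4, …, 38 — takes one from each pair and avoids the property.
Choosing 20 forces two into the same pair by pigeonhole, and those are consecutive. So 20.

20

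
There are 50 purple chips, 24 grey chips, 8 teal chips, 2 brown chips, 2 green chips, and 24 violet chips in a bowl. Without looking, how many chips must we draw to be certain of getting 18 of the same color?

Treat the 6 colors as pigeonholes.
In the worst case we take at most 17 of each color, but all 8 teal, all 2 brown, and all 2 green (fewer than 17), giving 17 + 17 + 8 + 2 + 2 + 17 = 63.
One more chip then forces some color to 18, so 63 + 1 = 64.

64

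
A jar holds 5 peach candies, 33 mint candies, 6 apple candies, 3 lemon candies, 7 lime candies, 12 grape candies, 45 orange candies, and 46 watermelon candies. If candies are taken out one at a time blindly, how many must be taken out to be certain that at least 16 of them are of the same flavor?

79

In the worst case we take at most 15 of each flavor, but all 5 peach, all 6 apple, all 3 lemon, all 7 lime, and all 12 grape (fewer than 15), giving 5 + 15 + 6 + 3 + 7 + 12 + 15 + 15 = 78.
One more candy then forces some flavor to 16, so 78 + 1 = 79.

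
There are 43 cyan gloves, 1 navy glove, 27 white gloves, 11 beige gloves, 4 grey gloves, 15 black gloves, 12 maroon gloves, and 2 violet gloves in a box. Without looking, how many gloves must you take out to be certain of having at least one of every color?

115

The hardest color to obtain is navy: we could draw every other glove first — 115 − 1 = 114 gloves — without a single navy one.
The next draw must be navy, so 114 + 1 = 115.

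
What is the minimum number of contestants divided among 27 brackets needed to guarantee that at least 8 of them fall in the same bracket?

190

There are 27 brackets acting as pigeonholes.
With 27 × 7 = 189 contestants we could place exactly 7 in each, with no class reaching 8.
One more forces some class to hold 8, so 189 + 1 = 190.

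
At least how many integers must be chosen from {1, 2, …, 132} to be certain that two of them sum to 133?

67

Partition {1, …, 132} into 66 pairs: {1,132}, {2,131}, …, {66,67}.
Choosing 66 integers — say the integers 1 through 66 — takes one from each pair and avoids the property.
Choosing 67 forces two into the same pair by pigeonhole, and those sum to 133. So 67.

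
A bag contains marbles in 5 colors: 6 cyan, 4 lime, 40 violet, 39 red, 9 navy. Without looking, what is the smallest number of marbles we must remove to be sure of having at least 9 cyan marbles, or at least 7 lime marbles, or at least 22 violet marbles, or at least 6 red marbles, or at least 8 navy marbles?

44

The worst case stops just short of every target: all 6 cyan, all 4 lime, 21 violet, 5 red, 7 navy — 6 + 4 + 21 + 5 + 7 = 43 marbles.
One more marble must push some color to its target, so 43 + 1 = 44.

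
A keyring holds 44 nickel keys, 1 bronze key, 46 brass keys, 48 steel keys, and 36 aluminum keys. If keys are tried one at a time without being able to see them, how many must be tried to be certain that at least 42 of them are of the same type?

161

In the worst case we take at most 41 of each type, but all 1 bronze and all 36 aluminum (fewer than 41), giving 41 + 1 + 41 + 41 + 36 = 160.
One more key then forces some type to 42, so 160 + 1 = 161.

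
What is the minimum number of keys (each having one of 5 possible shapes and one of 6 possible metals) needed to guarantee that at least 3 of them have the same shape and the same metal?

There are 5 × 6 = 30 (shape, metal) combinations acting as pigeonholes.
With 30 × 2 = 60 keys we could place exactly 2 in each, with no (shape, metal) pair reaching 3.
One more forces some (shape, metal) pair to hold 3, so 60 + 1 = 61.

61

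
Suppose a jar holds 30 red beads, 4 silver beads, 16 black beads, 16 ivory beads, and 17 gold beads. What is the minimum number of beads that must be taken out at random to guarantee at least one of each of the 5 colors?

The hardest color to obtain is silver: we could draw every other bead first — 83 − 4 = 79 beads — without a single silver one.
The next draw must be silver, so 79 + 1 = 80.

80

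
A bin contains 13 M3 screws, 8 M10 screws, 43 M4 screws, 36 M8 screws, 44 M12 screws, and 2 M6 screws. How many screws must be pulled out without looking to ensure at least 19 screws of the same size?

Treat the 6 sizes as pigeonholes.
In the worst case we take at most 18 of each size, but all 13 M3, all 8 M10, and all 2 M6 (fewer than 18), giving 13 + 8 + 18 + 18 + 18 + 2 = 77.
One more screw then forces some size to 19, so 77 + 1 = 78.

78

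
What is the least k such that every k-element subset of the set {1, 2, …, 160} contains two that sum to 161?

81

Partition {1, …, 160} into 80 pairs: {1,160}, {2,159}, …, {80,81}.
Choosing 80 integers — say the integers 1 through 80 — takes one from each pair and avoids the property.
Choosing 81 forces two into the same pair by pigeonhole, and those sum to 161. So 81.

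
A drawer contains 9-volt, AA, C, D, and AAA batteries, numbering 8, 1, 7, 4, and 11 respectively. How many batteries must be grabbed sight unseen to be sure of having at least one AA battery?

The worst case draws every non-AA battery first: 8 + 7 + 4 + 11 = 30.
The next draw is then forced to be AA, giving 30 + 1 = 31.

31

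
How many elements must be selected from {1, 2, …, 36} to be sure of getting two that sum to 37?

Partition {1, …, 36} into 18 pairs: {1,36}, {2,35}, …, {18,19}.
Choosing 18 integers — say the integers 1 through 18 — takes one from each pair and avoids the property.
Choosing 19 forces two into the same pair by pigeonhole, and those sum to 37. So 19.

19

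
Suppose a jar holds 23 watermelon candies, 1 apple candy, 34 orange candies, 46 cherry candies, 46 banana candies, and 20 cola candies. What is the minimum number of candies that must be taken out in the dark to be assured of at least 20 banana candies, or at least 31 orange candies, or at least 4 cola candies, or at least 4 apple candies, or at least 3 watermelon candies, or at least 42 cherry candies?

The worst case stops just short of every target: 2 watermelon, all 1 apple, 30 orange, 41 cherry, 19 banana, 3 cola — 2 + 1 + 30 + 41 + 19 + 3 = 96 candies.
One more candy must push some flavor to its target, so 96 + 1 = 97.

97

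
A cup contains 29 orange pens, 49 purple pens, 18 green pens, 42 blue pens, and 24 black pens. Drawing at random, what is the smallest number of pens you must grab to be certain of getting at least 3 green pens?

147

To avoid green pens as long as possible, exhaust the other 4 ink colors first.
The worst case draws every non-green pen first: 29 + 49 + 42 + 24 = 144.
The next 3 draws are then forced to be green, giving 144 + 3 = 147.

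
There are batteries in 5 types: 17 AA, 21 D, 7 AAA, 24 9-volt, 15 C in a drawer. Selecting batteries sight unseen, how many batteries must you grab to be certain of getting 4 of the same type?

16

The worst case takes 3 batteries of each type without reaching 4 of any: 5 × 3 = 15.
The next battery must bring some type to 4, so 15 + 1 = 16.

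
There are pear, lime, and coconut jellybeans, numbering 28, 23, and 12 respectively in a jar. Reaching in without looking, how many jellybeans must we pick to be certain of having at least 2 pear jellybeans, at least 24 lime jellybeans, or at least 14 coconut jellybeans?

The worst case stops just short of every target: 1 pear, 23 lime, all 12 coconut — 1 + 23 + 12 = 36 jellybeans.
One more jellybean must push some flavor to its target, so 36 + 1 = 37.

37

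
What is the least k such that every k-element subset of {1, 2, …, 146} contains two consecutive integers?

Partition {1, …, 146} into 73 pairs: {1,2}, {3,4}, …, {145,146}.
Choosing 73 integers — say the 73 even numbers 2, 4, …, 146 — takes one from each pair and avoids the property.
Choosing 74 forces two into the same pair by pigeonhole, and those are consecutive. So 74.

74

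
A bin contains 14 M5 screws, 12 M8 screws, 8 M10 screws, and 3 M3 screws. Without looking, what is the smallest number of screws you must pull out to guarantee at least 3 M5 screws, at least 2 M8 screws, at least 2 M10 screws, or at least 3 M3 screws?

The worst case stops just short of every target: 2 M5, 1 M8, 1 M10, 2 M3 — 2 + 1 + 1 + 2 = 6 screws.
One more screw must push some size to its target, so 6 + 1 = 7.

7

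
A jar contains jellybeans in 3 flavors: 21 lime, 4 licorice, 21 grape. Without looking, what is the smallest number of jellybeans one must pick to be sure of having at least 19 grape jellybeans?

44

The worst case draws every non-grape jellybean first: 21 + 4 = 25.
The next 19 draws are then forced to be grape, giving 25 + 19 = 44.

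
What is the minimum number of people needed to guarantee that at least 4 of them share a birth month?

37

There are 12 months of the year acting as pigeonholes.
With 12 × 3 = 36 people we could place exactly 3 in each, with no class reaching 4.
One more forces some class to hold 4, so 36 + 1 = 37.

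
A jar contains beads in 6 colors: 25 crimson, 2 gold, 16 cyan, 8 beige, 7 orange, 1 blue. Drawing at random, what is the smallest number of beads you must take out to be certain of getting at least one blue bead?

59

The worst case draws every non-blue bead first: 25 + 2 + 16 + 8 + 7 = 58.
The next draw is then forced to be blue, giving 58 + 1 = 59.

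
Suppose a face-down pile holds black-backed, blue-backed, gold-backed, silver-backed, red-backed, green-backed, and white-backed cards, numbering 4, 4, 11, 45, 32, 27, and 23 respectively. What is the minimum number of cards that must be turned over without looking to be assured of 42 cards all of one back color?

143

In the worst case we take at most 41 of each back color, but all 4 black-backed, all 4 blue-backed, all 11 gold-backed, all 32 red-backed, all 27 green-backed, and all 23 white-backed (fewer than 41), giving 4 + 4 + 11 + 41 + 32 + 27 + 23 = 142.
One more card then forces some back color to 42, so 142 + 1 = 143.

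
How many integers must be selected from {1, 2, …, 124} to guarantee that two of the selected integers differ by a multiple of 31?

Group the integers by remainder mod 31; there are 31 residue classes, each nonempty in this range.
Choosing one from each class (31 integers) avoids any shared remainder.
One more choice must repeat a class, so two differ by a multiple of 31. Hence 31 + 1 = 32.

32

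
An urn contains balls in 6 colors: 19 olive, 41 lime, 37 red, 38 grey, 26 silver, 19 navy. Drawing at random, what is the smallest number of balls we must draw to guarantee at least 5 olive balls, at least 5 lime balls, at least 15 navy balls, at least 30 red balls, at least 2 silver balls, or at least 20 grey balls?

Each of the 6 colors has its own threshold; avoid all of them simultaneously.
The worst case stops just short of every target: 4 olive, 4 lime, 29 red, 19 grey, 1 silver, 14 navy — 4 + 4 + 29 + 19 + 1 + 14 = 71 balls.
One more ball must push some color to its target, so 71 + 1 = 72.

72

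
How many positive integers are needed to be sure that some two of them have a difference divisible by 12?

13

Two integers differ by a multiple of 12 exactly when they share a remainder mod 12.
There are 12 residue classes mod 12, so 12 integers can all lie in distinct classes.
One more integer must repeat a residue, giving a difference divisible by 12. So n = 12 + 1 = 13.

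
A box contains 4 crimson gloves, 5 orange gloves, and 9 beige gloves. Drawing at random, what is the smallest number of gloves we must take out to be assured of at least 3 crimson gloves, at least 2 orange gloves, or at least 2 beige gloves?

5

Each of the 3 colors has its own threshold; avoid all of them simultaneously.
The worst case stops just short of every target: 2 crimson, 1 orange, 1 beige — 2 + 1 + 1 = 4 gloves.
One more glove must push some color to its target, so 4 + 1 = 5.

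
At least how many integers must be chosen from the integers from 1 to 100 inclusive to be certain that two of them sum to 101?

51

Partition {1, …, 100} into 50 pairs: {1,100}, {2,99}, …, {50,51}.
Choosing 50 integers — say the integers 1 through 50 — takes one from each pair and avoids the property.
Choosing 51 forces two into the same pair by pigeonhole, and those sum to 101. So 51.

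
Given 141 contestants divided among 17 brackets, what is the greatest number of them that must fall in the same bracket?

The 141 contestants fall into 17 brackets.
If each of the 17 brackets held at most 8, the total would be at most 17 × 8 = 136 < 141, a contradiction.
So at least one holds ⌈141/17⌉ = 9.

9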